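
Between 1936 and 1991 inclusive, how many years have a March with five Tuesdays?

24

March has 31 days; it has five Tuesdays when Tuesday falls among the first (month-length − 28) days — i.e. when March 1 is one of Tuesday/Monday/Sunday.
March 1 by year: 1936:Sun✓ 1937:Mon✓ 1938:Tue✓ 1939:Wed 1940:Fri 1941:Sat 1942:Sun✓ 1943:Mon✓ 1944:Wed 1945:Thu 1946:Fri 1947:Sat 1948:Mon✓ 1949:Tue✓ 1950:Wed …(26 more)… 1977:Tue✓ 1978:Wed 1979:Thu 1980:Sat 1981:Sun✓ 1982:Mon✓ 1983:Tue✓ 1984:Thu 1985:Fri 1986:Sat 1987:Sun✓ 1988:Tue✓ 1989:Wed 1990:Thu 1991:Fri
Years with five Tuesdays: 1936, 1937, 1938, 1942, 1943, 1948, 1949, 1953, 1954, 1955, 1959, 1960, 1964, 1965, 1966, 1970, 1971, 1976, 1977, 1981, 1982, 1983, 1987, 1988 → 24.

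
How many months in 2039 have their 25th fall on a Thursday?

1

Check the 25th of each month of 2039: Jan 25: Tue, Feb 25: Fri, Mar 25: Fri, Apr 25: Mon, May 25: Wed, Jun 25: Sat, Jul 25: Mon, Aug 25: Thu, Sep 25: Sun, Oct 25: Tue, Nov 25: Fri, Dec 25: Sun.
Thursday occurs in August — 1 month.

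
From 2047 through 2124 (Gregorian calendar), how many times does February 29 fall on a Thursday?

3

Leap years in 2047–2124: 19 of them.
Feb 29 weekday advances by 5 (mod 7) from one leap year to the next four years later (or differs when a century non-leap intervenes).
Leap-day weekdays: 2048:Sat 2052:Thu✓ 2056:Tue 2060:Sun 2064:Fri 2068:Wed 2072:Mon 2076:Sat 2080:Thu✓ 2084:Tue 2088:Sun 2092:Fri 2096:Wed 2104:Fri 2108:Wed 2112:Mon 2116:Sat 2120:Thu✓ 2124:Tue
Thursday: 2052, 2080, 2120 → 3.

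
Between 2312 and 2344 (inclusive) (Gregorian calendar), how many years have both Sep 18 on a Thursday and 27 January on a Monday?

4

Check each year's weekday for Sep 18 and 27 January:
  2312: Wed/Sat  2313: Thu/Mon ✓  2314: Fri/Tue  2315: Sat/Wed  2316: Mon/Thu  2317: Tue/Sat  2318: Wed/Sun  2319: Thu/Mon ✓  2320: Sat/Tue  2321: Sun/Thu  2322: Mon/Fri  2323: Tue/Sat  2324: Thu/Sun  2325: Fri/Tue  …(5 more)…  2331: Fri/Tue  2332: Sun/Wed  2333: Mon/Fri  2334: Tue/Sat  2335: Wed/Sun  2336: Fri/Mon  2337: Sat/Wed  2338: Sun/Thu  2339: Mon/Fri  2340: Wed/Sat  2341: Thu/Mon ✓  2342: Fri/Tue  2343: Sat/Wed  2344: Mon/Thu
Both conditions hold in: 2313, 2319, 2330, 2341 — 4.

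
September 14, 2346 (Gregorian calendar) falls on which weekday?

Saturday

January 1, 2346 is a Tuesday.
September 14 is day 257 of the year, i.e. 256 days after Jan 1.
256 mod 7 = 4, so advance 4 weekdays from Tuesday: Saturday.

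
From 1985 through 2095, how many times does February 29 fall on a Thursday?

4

Leap years in 1985–2095: 27 of them.
Feb 29 weekday advances by 5 (mod 7) from one leap year to the next four years later (or differs when a century non-leap intervenes).
Leap-day weekdays: 1988:Mon 1992:Sat 1996:Thu✓ 2000:Tue 2004:Sun 2008:Fri 2012:Wed 2016:Mon 2020:Sat 2024:Thu✓ 2028:Tue 2032:Sun 2036:Fri 2040:Wed 2044:Mon 2048:Sat 2052:Thu✓ 2056:Tue 2060:Sun 2064:Fri 2068:Wed 2072:Mon 2076:Sat 2080:Thu✓ 2084:Tue 2088:Sun 2092:Fri
Thursday: 1996, 2024, 2052, 2080 → 4.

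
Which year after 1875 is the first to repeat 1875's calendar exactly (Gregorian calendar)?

Two years share a calendar iff Jan 1 falls on the same weekday and both are leap or both are common. 1875: Jan 1 is Friday, common year.
1876: Jan 1 Saturday, leap
1877: Jan 1 Monday, common
1878: Jan 1 Tuesday, common
1879: Jan 1 Wednesday, common
1880: Jan 1 Thursday, leap
1881: Jan 1 Saturday, common
1882: Jan 1 Sunday, common
1883: Jan 1 Monday, common
1884: Jan 1 Tuesday, leap
1885: Jan 1 Thursday, common
1886: Jan 1 Friday, common
1886 matches on both conditions.

1886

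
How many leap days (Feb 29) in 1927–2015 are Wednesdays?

4

Leap years in 1927–2015: 22 of them.
Feb 29 weekday advances by 5 (mod 7) from one leap year to the next four years later (or differs when a century non-leap intervenes).
Leap-day weekdays: 1928:Wed✓ 1932:Mon 1936:Sat 1940:Thu 1944:Tue 1948:Sun 1952:Fri 1956:Wed✓ 1960:Mon 1964:Sat 1968:Thu 1972:Tue 1976:Sun 1980:Fri 1984:Wed✓ 1988:Mon 1992:Sat 1996:Thu 2000:Tue 2004:Sun 2008:Fri 2012:Wed✓
Wednesday: 1928, 1956, 1984, 2012 → 4.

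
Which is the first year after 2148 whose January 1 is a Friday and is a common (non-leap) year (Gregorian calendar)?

2151

Jan 1 advances by 2 weekdays after a leap year and by 1 after a common year.
2148: Jan 1 is Monday (leap).
2149: Wednesday
2150: Thursday
2151: Friday
2151 begins on a Friday and is a common year.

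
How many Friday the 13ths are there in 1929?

Check the 13th of each month of 1929: Jan 13: Sun, Feb 13: Wed, Mar 13: Wed, Apr 13: Sat, May 13: Mon, Jun 13: Thu, Jul 13: Sat, Aug 13: Tue, Sep 13: Fri, Oct 13: Sun, Nov 13: Wed, Dec 13: Fri.
Friday occurs in September, December — 2 months.

2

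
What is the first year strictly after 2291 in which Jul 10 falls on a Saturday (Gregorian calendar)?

From one year to the next, a fixed date's weekday advances by 1, or by 2 when a Feb 29 lies between the two dates.
2291: July 10 is Friday.
2292: Sunday (+2)
2293: Monday (+1)
2294: Tuesday (+1)
2295: Wednesday (+1)
2296: Friday (+2)
2297: Saturday (+1)
Jul 10 falls on a Saturday in 2297.

2297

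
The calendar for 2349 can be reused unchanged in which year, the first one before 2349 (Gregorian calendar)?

Two years share a calendar iff Jan 1 falls on the same weekday and both are leap or both are common. 2349: Jan 1 is Saturday, common year.
2348: Jan 1 Thursday, leap
2347: Jan 1 Wednesday, common
2346: Jan 1 Tuesday, common
2345: Jan 1 Monday, common
2344: Jan 1 Saturday, leap
2343: Jan 1 Friday, common
2342: Jan 1 Thursday, common
2341: Jan 1 Wednesday, common
2340: Jan 1 Monday, leap
2339: Jan 1 Sunday, common
2338: Jan 1 Saturday, common
2338 matches on both conditions.

2338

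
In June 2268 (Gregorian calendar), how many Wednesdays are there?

4

June 2268 has 30 days and begins on Monday.
The first Wednesday is June 3.
Wednesdays fall on 3, 10, 17, 24 — that's 4.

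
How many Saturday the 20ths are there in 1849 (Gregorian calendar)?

2

Check the 20th of each month of 1849: Jan 20: Sat, Feb 20: Tue, Mar 20: Tue, Apr 20: Fri, May 20: Sun, Jun 20: Wed, Jul 20: Fri, Aug 20: Mon, Sep 20: Thu, Oct 20: Sat, Nov 20: Tue, Dec 20: Thu.
Saturday occurs in January, October — 2 months.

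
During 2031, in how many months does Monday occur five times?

4

A month of length L has five Mondays iff its first Monday is on day ≤ L−28 (so day 1–3 in a 31-day month, 1–2 in a 30-day month, day 1 in a leap February).
Checking each month of 2031: Jan starts Wed (31d); Feb starts Sat (28d); Mar starts Sat (31d) ✓; Apr starts Tue (30d); May starts Thu (31d); Jun starts Sun (30d) ✓; Jul starts Tue (31d); Aug starts Fri (31d); Sep starts Mon (30d) ✓; Oct starts Wed (31d); Nov starts Sat (30d); Dec starts Mon (31d) ✓.
Five-Monday months: March, June, September, December → 4.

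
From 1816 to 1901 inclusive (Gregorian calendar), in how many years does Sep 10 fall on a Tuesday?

Track Sep 10's weekday year by year (advancing +1, or +2 across a Feb 29):
  1816: Tue ✓  1817: Wed (+1)  1818: Thu (+1)  1819: Fri (+1)  1820: Sun (+2)
  1821: Mon (+1)  1822: Tue (+1) ✓  1823: Wed (+1)  1824: Fri (+2)  1825: Sat (+1)
  1826: Sun (+1)  1827: Mon (+1)  1828: Wed (+2)  1829: Thu (+1)  … (58 more years) …
  1888: Mon (+2)  1889: Tue (+1) ✓  1890: Wed (+1)  1891: Thu (+1)  1892: Sat (+2)
  1893: Sun (+1)  1894: Mon (+1)  1895: Tue (+1) ✓  1896: Thu (+2)  1897: Fri (+1)
  1898: Sat (+1)  1899: Sun (+1)  1900: Mon (+1)  1901: Tue (+1) ✓
Tuesday years: 1816, 1822, 1833, 1839, 1844, 1850, 1861, 1867, 1872, 1878, 1889, 1895, 1901 — 13 in total.

13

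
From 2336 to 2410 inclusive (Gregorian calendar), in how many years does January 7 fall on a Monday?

Track January 7's weekday year by year (advancing +1, or +2 across a Feb 29):
  2336: Tue  2337: Thu (+2)  2338: Fri (+1)  2339: Sat (+1)  2340: Sun (+1)
  2341: Tue (+2)  2342: Wed (+1)  2343: Thu (+1)  2344: Fri (+1)  2345: Sun (+2)
  2346: Mon (+1) ✓  2347: Tue (+1)  2348: Wed (+1)  2349: Fri (+2)  … (47 more years) …
  2397: Tue (+2)  2398: Wed (+1)  2399: Thu (+1)  2400: Fri (+1)  2401: Sun (+2)
  2402: Mon (+1) ✓  2403: Tue (+1)  2404: Wed (+1)  2405: Fri (+2)  2406: Sat (+1)
  2407: Sun (+1)  2408: Mon (+1) ✓  2409: Wed (+2)  2410: Thu (+1)
Monday years: 2346, 2352, 2357, 2363, 2374, 2380, 2385, 2391, 2402, 2408 — 10 in total.

10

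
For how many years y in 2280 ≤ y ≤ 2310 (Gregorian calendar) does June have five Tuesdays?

June has 30 days; it has five Tuesdays when Tuesday falls among the first (month-length − 28) days — i.e. when June 1 is one of Tuesday/Monday.
June 1 by year: 2280:Tue✓ 2281:Wed 2282:Thu 2283:Fri 2284:Sun 2285:Mon✓ 2286:Tue✓ 2287:Wed 2288:Fri 2289:Sat 2290:Sun 2291:Mon✓ 2292:Wed 2293:Thu 2294:Fri 2295:Sat 2296:Mon✓ 2297:Tue✓ 2298:Wed 2299:Thu 2300:Fri 2301:Sat 2302:Sun 2303:Mon✓ 2304:Wed 2305:Thu 2306:Fri 2307:Sat 2308:Mon✓ 2309:Tue✓ 2310:Wed
Years with five Tuesdays: 2280, 2285, 2286, 2291, 2296, 2297, 2303, 2308, 2309 → 9.

9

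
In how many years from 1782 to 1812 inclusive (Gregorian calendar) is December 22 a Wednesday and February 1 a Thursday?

Check each year's weekday for December 22 and February 1:
  1782: Sun/Fri  1783: Mon/Sat  1784: Wed/Sun  1785: Thu/Tue  1786: Fri/Wed  1787: Sat/Thu  1788: Mon/Fri  1789: Tue/Sun  1790: Wed/Mon  1791: Thu/Tue  1792: Sat/Wed  1793: Sun/Fri  1794: Mon/Sat  1795: Tue/Sun  …(3 more)…  1799: Sun/Fri  1800: Mon/Sat  1801: Tue/Sun  1802: Wed/Mon  1803: Thu/Tue  1804: Sat/Wed  1805: Sun/Fri  1806: Mon/Sat  1807: Tue/Sun  1808: Thu/Mon  1809: Fri/Wed  1810: Sat/Thu  1811: Sun/Fri  1812: Tue/Sat
Both conditions hold in: no year — 0.

0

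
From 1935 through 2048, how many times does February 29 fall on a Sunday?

Leap years in 1935–2048: 29 of them.
Feb 29 weekday advances by 5 (mod 7) from one leap year to the next four years later (or differs when a century non-leap intervenes).
Leap-day weekdays: 1936:Sat 1940:Thu 1944:Tue 1948:Sun✓ 1952:Fri 1956:Wed 1960:Mon 1964:Sat 1968:Thu 1972:Tue 1976:Sun✓ 1980:Fri 1984:Wed …(3 more)… 2000:Tue 2004:Sun✓ 2008:Fri 2012:Wed 2016:Mon 2020:Sat 2024:Thu 2028:Tue 2032:Sun✓ 2036:Fri 2040:Wed 2044:Mon 2048:Sat
Sunday: 1948, 1976, 2004, 2032 → 4.

4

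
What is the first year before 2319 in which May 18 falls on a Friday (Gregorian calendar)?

From one year to the next, a fixed date's weekday advances by 1, or by 2 when a Feb 29 lies between the two dates.
2319: May 18 is Sunday.
2318: Saturday (−1)
2317: Friday (−1)
May 18 falls on a Friday in 2317.

2317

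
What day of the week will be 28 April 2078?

Thursday

January 1, 2078 is a Saturday.
April 28 is day 118 of the year, i.e. 117 days after Jan 1.
117 mod 7 = 5, so advance 5 weekdays from Saturday: Thursday.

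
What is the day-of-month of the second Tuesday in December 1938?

13

December 1, 1938 is a Thursday, so the first Tuesday is the 6th.
The second Tuesday is 6 + 7 = 13.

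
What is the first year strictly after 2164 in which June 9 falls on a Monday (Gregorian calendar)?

From one year to the next, a fixed date's weekday advances by 1, or by 2 when a Feb 29 lies between the two dates.
2164: June 9 is Saturday.
2165: Sunday (+1)
2166: Monday (+1)
June 9 falls on a Monday in 2166.

2166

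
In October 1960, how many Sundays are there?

5

October 1960 has 31 days and begins on Saturday.
The first Sunday is October 2.
Sundays fall on 2, 9, 16, 23, 30 — that's 5.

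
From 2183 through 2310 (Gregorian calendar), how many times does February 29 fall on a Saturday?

5

Leap years in 2183–2310: 30 of them.
Feb 29 weekday advances by 5 (mod 7) from one leap year to the next four years later (or differs when a century non-leap intervenes).
Leap-day weekdays: 2184:Sun 2188:Fri 2192:Wed 2196:Mon 2204:Wed 2208:Mon 2212:Sat✓ 2216:Thu 2220:Tue 2224:Sun 2228:Fri 2232:Wed 2236:Mon …(4 more)… 2256:Fri 2260:Wed 2264:Mon 2268:Sat✓ 2272:Thu 2276:Tue 2280:Sun 2284:Fri 2288:Wed 2292:Mon 2296:Sat✓ 2304:Mon 2308:Sat✓
Saturday: 2212, 2240, 2268, 2296, 2308 → 5.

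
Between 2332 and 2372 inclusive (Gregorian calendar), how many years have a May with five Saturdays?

17

May has 31 days; it has five Saturdays when Saturday falls among the first (month-length − 28) days — i.e. when May 1 is one of Saturday/Friday/Thursday.
May 1 by year: 2332:Sun 2333:Mon 2334:Tue 2335:Wed 2336:Fri✓ 2337:Sat✓ 2338:Sun 2339:Mon 2340:Wed 2341:Thu✓ 2342:Fri✓ 2343:Sat✓ 2344:Mon 2345:Tue 2346:Wed …(11 more)… 2358:Thu✓ 2359:Fri✓ 2360:Sun 2361:Mon 2362:Tue 2363:Wed 2364:Fri✓ 2365:Sat✓ 2366:Sun 2367:Mon 2368:Wed 2369:Thu✓ 2370:Fri✓ 2371:Sat✓ 2372:Mon
Years with five Saturdays: 2336, 2337, 2341, 2342, 2343, 2347, 2348, 2352, 2353, 2354, 2358, 2359, 2364, 2365, 2369, 2370, 2371 → 17.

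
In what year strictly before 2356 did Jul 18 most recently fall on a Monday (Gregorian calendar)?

2355

From one year to the next, a fixed date's weekday advances by 1, or by 2 when a Feb 29 lies between the two dates.
2356: July 18 is Wednesday.
2355: Monday (−2)
Jul 18 falls on a Monday in 2355.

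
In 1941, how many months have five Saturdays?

4

A month of length L has five Saturdays iff its first Saturday is on day ≤ L−28 (so day 1–3 in a 31-day month, 1–2 in a 30-day month, day 1 in a leap February).
Checking each month of 1941: Jan starts Wed (31d); Feb starts Sat (28d); Mar starts Sat (31d) ✓; Apr starts Tue (30d); May starts Thu (31d) ✓; Jun starts Sun (30d); Jul starts Tue (31d); Aug starts Fri (31d) ✓; Sep starts Mon (30d); Oct starts Wed (31d); Nov starts Sat (30d) ✓; Dec starts Mon (31d).
Five-Saturday months: March, May, August, November → 4.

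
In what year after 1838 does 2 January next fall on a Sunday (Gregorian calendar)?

From one year to the next, a fixed date's weekday advances by 1, or by 2 when a Feb 29 lies between the two dates.
1838: January 2 is Tuesday.
1839: Wednesday (+1)
1840: Thursday (+1)
1841: Saturday (+2)
1842: Sunday (+1)
2 January falls on a Sunday in 1842.

1842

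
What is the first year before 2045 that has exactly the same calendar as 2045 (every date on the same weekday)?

Two years share a calendar iff Jan 1 falls on the same weekday and both are leap or both are common. 2045: Jan 1 is Sunday, common year.
2044: Jan 1 Friday, leap
2043: Jan 1 Thursday, common
2042: Jan 1 Wednesday, common
2041: Jan 1 Tuesday, common
2040: Jan 1 Sunday, leap
2039: Jan 1 Saturday, common
2038: Jan 1 Friday, common
2037: Jan 1 Thursday, common
2036: Jan 1 Tuesday, leap
2035: Jan 1 Monday, common
2034: Jan 1 Sunday, common
2034 matches on both conditions.

2034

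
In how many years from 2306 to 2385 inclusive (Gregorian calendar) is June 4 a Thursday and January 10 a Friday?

Check each year's weekday for June 4 and January 10:
  2306: Mon/Wed  2307: Tue/Thu  2308: Thu/Fri ✓  2309: Fri/Sun  2310: Sat/Mon  2311: Sun/Tue  2312: Tue/Wed  2313: Wed/Fri  2314: Thu/Sat  2315: Fri/Sun  2316: Sun/Mon  2317: Mon/Wed  2318: Tue/Thu  2319: Wed/Fri  …(52 more)…  2372: Sun/Mon  2373: Mon/Wed  2374: Tue/Thu  2375: Wed/Fri  2376: Fri/Sat  2377: Sat/Mon  2378: Sun/Tue  2379: Mon/Wed  2380: Wed/Thu  2381: Thu/Sat  2382: Fri/Sun  2383: Sat/Mon  2384: Mon/Tue  2385: Tue/Thu
Both conditions hold in: 2308, 2336, 2364 — 3.

3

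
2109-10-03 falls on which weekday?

Thursday

January 1, 2109 is a Tuesday.
October 3 is day 276 of the year, i.e. 275 days after Jan 1.
275 mod 7 = 2, so advance 2 weekdays from Tuesday: Thursday.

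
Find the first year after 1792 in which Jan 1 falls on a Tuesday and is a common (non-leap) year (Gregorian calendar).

Jan 1 advances by 2 weekdays after a leap year and by 1 after a common year.
1792: Jan 1 is Sunday (leap).
1793: Tuesday
1793 begins on a Tuesday and is a common year.

1793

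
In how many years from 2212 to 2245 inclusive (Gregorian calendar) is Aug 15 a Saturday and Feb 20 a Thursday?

Check each year's weekday for Aug 15 and Feb 20:
  2212: Sat/Thu ✓  2213: Sun/Sat  2214: Mon/Sun  2215: Tue/Mon  2216: Thu/Tue  2217: Fri/Thu  2218: Sat/Fri  2219: Sun/Sat  2220: Tue/Sun  2221: Wed/Tue  2222: Thu/Wed  2223: Fri/Thu  2224: Sun/Fri  2225: Mon/Sun  …(6 more)…  2232: Wed/Mon  2233: Thu/Wed  2234: Fri/Thu  2235: Sat/Fri  2236: Mon/Sat  2237: Tue/Mon  2238: Wed/Tue  2239: Thu/Wed  2240: Sat/Thu ✓  2241: Sun/Sat  2242: Mon/Sun  2243: Tue/Mon  2244: Thu/Tue  2245: Fri/Thu
Both conditions hold in: 2212, 2240 — 2.

2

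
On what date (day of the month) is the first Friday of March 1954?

March 1, 1954 is a Monday, so the first Friday is the 5th.
The first Friday is 5 + 0 = 5.

5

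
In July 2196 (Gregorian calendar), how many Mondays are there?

4

July 2196 has 31 days and begins on Friday.
The first Monday is July 4.
Mondays fall on 4, 11, 18, 25 — that's 4.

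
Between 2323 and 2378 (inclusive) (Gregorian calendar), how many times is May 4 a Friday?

8

Track May 4's weekday year by year (advancing +1, or +2 across a Feb 29):
  2323: Fri ✓  2324: Sun (+2)  2325: Mon (+1)  2326: Tue (+1)  2327: Wed (+1)
  2328: Fri (+2) ✓  2329: Sat (+1)  2330: Sun (+1)  2331: Mon (+1)  2332: Wed (+2)
  2333: Thu (+1)  2334: Fri (+1) ✓  2335: Sat (+1)  2336: Mon (+2)  … (28 more years) …
  2365: Tue (+1)  2366: Wed (+1)  2367: Thu (+1)  2368: Sat (+2)  2369: Sun (+1)
  2370: Mon (+1)  2371: Tue (+1)  2372: Thu (+2)  2373: Fri (+1) ✓  2374: Sat (+1)
  2375: Sun (+1)  2376: Tue (+2)  2377: Wed (+1)  2378: Thu (+1)
Friday years: 2323, 2328, 2334, 2345, 2351, 2356, 2362, 2373 — 8 in total.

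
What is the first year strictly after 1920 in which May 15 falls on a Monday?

1922

From one year to the next, a fixed date's weekday advances by 1, or by 2 when a Feb 29 lies between the two dates.
1920: May 15 is Saturday.
1921: Sunday (+1)
1922: Monday (+1)
May 15 falls on a Monday in 1922.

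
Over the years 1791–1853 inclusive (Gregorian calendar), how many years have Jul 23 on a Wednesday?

9

Track Jul 23's weekday year by year (advancing +1, or +2 across a Feb 29):
  1791: Sat  1792: Mon (+2)  1793: Tue (+1)  1794: Wed (+1) ✓  1795: Thu (+1)
  1796: Sat (+2)  1797: Sun (+1)  1798: Mon (+1)  1799: Tue (+1)  1800: Wed (+1) ✓
  1801: Thu (+1)  1802: Fri (+1)  1803: Sat (+1)  1804: Mon (+2)  … (35 more years) …
  1840: Thu (+2)  1841: Fri (+1)  1842: Sat (+1)  1843: Sun (+1)  1844: Tue (+2)
  1845: Wed (+1) ✓  1846: Thu (+1)  1847: Fri (+1)  1848: Sun (+2)  1849: Mon (+1)
  1850: Tue (+1)  1851: Wed (+1) ✓  1852: Fri (+2)  1853: Sat (+1)
Wednesday years: 1794, 1800, 1806, 1817, 1823, 1828, 1834, 1845, 1851 — 9 in total.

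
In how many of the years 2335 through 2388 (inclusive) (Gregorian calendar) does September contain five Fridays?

15

September has 30 days; it has five Fridays when Friday falls among the first (month-length − 28) days — i.e. when September 1 is one of Friday/Thursday.
September 1 by year: 2335:Sun 2336:Tue 2337:Wed 2338:Thu✓ 2339:Fri✓ 2340:Sun 2341:Mon 2342:Tue 2343:Wed 2344:Fri✓ 2345:Sat 2346:Sun 2347:Mon 2348:Wed 2349:Thu✓ …(24 more)… 2374:Sun 2375:Mon 2376:Wed 2377:Thu✓ 2378:Fri✓ 2379:Sat 2380:Mon 2381:Tue 2382:Wed 2383:Thu✓ 2384:Sat 2385:Sun 2386:Mon 2387:Tue 2388:Thu✓
Years with five Fridays: 2338, 2339, 2344, 2349, 2350, 2355, 2360, 2361, 2366, 2367, 2372, 2377, 2378, 2383, 2388 → 15.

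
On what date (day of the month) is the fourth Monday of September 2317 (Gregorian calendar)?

24

September 1, 2317 is a Saturday, so the first Monday is the 3rd.
The fourth Monday is 3 + 21 = 24.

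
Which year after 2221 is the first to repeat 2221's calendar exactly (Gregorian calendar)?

Two years share a calendar iff Jan 1 falls on the same weekday and both are leap or both are common. 2221: Jan 1 is Monday, common year.
2222: Jan 1 Tuesday, common
2223: Jan 1 Wednesday, common
2224: Jan 1 Thursday, leap
2225: Jan 1 Saturday, common
2226: Jan 1 Sunday, common
2227: Jan 1 Monday, common
2227 matches on both conditions.

2227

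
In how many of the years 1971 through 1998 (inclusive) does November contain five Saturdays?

November has 30 days; it has five Saturdays when Saturday falls among the first (month-length − 28) days — i.e. when November 1 is one of Saturday/Friday.
November 1 by year: 1971:Mon 1972:Wed 1973:Thu 1974:Fri✓ 1975:Sat✓ 1976:Mon 1977:Tue 1978:Wed 1979:Thu 1980:Sat✓ 1981:Sun 1982:Mon 1983:Tue 1984:Thu 1985:Fri✓ 1986:Sat✓ 1987:Sun 1988:Tue 1989:Wed 1990:Thu 1991:Fri✓ 1992:Sun 1993:Mon 1994:Tue 1995:Wed 1996:Fri✓ 1997:Sat✓ 1998:Sun
Years with five Saturdays: 1974, 1975, 1980, 1985, 1986, 1991, 1996, 1997 → 8.

8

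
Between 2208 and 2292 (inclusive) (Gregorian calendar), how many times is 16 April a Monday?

12

Track 16 April's weekday year by year (advancing +1, or +2 across a Feb 29):
  2208: Sat  2209: Sun (+1)  2210: Mon (+1) ✓  2211: Tue (+1)  2212: Thu (+2)
  2213: Fri (+1)  2214: Sat (+1)  2215: Sun (+1)  2216: Tue (+2)  2217: Wed (+1)
  2218: Thu (+1)  2219: Fri (+1)  2220: Sun (+2)  2221: Mon (+1) ✓  … (57 more years) …
  2279: Wed (+1)  2280: Fri (+2)  2281: Sat (+1)  2282: Sun (+1)  2283: Mon (+1) ✓
  2284: Wed (+2)  2285: Thu (+1)  2286: Fri (+1)  2287: Sat (+1)  2288: Mon (+2) ✓
  2289: Tue (+1)  2290: Wed (+1)  2291: Thu (+1)  2292: Sat (+2)
Monday years: 2210, 2221, 2227, 2232, 2238, 2249, 2255, 2260, 2266, 2277, 2283, 2288 — 12 in total.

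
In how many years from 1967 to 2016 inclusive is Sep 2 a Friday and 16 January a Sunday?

5

Check each year's weekday for Sep 2 and 16 January:
  1967: Sat/Mon  1968: Mon/Tue  1969: Tue/Thu  1970: Wed/Fri  1971: Thu/Sat  1972: Sat/Sun  1973: Sun/Tue  1974: Mon/Wed  1975: Tue/Thu  1976: Thu/Fri  1977: Fri/Sun ✓  1978: Sat/Mon  1979: Sun/Tue  1980: Tue/Wed  …(22 more)…  2003: Tue/Thu  2004: Thu/Fri  2005: Fri/Sun ✓  2006: Sat/Mon  2007: Sun/Tue  2008: Tue/Wed  2009: Wed/Fri  2010: Thu/Sat  2011: Fri/Sun ✓  2012: Sun/Mon  2013: Mon/Wed  2014: Tue/Thu  2015: Wed/Fri  2016: Fri/Sat
Both conditions hold in: 1977, 1983, 1994, 2005, 2011 — 5.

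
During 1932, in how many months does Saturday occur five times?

A month of length L has five Saturdays iff its first Saturday is on day ≤ L−28 (so day 1–3 in a 31-day month, 1–2 in a 30-day month, day 1 in a leap February).
Checking each month of 1932: Jan starts Fri (31d) ✓; Feb starts Mon (29d); Mar starts Tue (31d); Apr starts Fri (30d) ✓; May starts Sun (31d); Jun starts Wed (30d); Jul starts Fri (31d) ✓; Aug starts Mon (31d); Sep starts Thu (30d); Oct starts Sat (31d) ✓; Nov starts Tue (30d); Dec starts Thu (31d) ✓.
Five-Saturday months: January, April, July, October, December → 5.

5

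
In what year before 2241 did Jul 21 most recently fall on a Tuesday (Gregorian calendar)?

From one year to the next, a fixed date's weekday advances by 1, or by 2 when a Feb 29 lies between the two dates.
2241: July 21 is Wednesday.
2240: Tuesday (−1)
Jul 21 falls on a Tuesday in 2240.

2240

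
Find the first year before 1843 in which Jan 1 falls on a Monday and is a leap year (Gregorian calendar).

1816

Jan 1 advances by 2 weekdays after a leap year and by 1 after a common year.
1843: Jan 1 is Sunday.
1842: Saturday
1841: Friday
1840: Wednesday (leap)
1839: Tuesday
1838: Monday
1837: Sunday
1836: Friday (leap)
1835: Thursday
1834: Wednesday
1833: Tuesday
1832: Sunday (leap)
1831: Saturday
1830: Friday
1829: Thursday
1828: Tuesday (leap)
1827: Monday
1826: Sunday
1825: Saturday
1824: Thursday (leap)
1823: Wednesday
1822: Tuesday
1821: Monday
1820: Saturday (leap)
1819: Friday
1818: Thursday
1817: Wednesday
1816: Monday (leap)
1816 begins on a Monday and is a leap year.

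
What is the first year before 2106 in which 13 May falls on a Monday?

2097

From one year to the next, a fixed date's weekday advances by 1, or by 2 when a Feb 29 lies between the two dates.
2106: May 13 is Thursday.
2105: Wednesday (−1)
2104: Tuesday (−1)
2103: Sunday (−2)
2102: Saturday (−1)
2101: Friday (−1)
2100: Thursday (−1)
2099: Wednesday (−1)
2098: Tuesday (−1)
2097: Monday (−1)
13 May falls on a Monday in 2097.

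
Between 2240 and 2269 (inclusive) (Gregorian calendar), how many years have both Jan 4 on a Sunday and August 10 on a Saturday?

Check each year's weekday for Jan 4 and August 10:
  2240: Sat/Mon  2241: Mon/Tue  2242: Tue/Wed  2243: Wed/Thu  2244: Thu/Sat  2245: Sat/Sun  2246: Sun/Mon  2247: Mon/Tue  2248: Tue/Thu  2249: Thu/Fri  2250: Fri/Sat  2251: Sat/Sun  2252: Sun/Tue  2253: Tue/Wed  2254: Wed/Thu  2255: Thu/Fri  2256: Fri/Sun  2257: Sun/Mon  2258: Mon/Tue  2259: Tue/Wed  2260: Wed/Fri  2261: Fri/Sat  2262: Sat/Sun  2263: Sun/Mon  2264: Mon/Wed  2265: Wed/Thu  2266: Thu/Fri  2267: Fri/Sat  2268: Sat/Mon  2269: Mon/Tue
Both conditions hold in: no year — 0.

0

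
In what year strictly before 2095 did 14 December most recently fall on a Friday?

From one year to the next, a fixed date's weekday advances by 1, or by 2 when a Feb 29 lies between the two dates.
2095: December 14 is Wednesday.
2094: Tuesday (−1)
2093: Monday (−1)
2092: Sunday (−1)
2091: Friday (−2)
14 December falls on a Friday in 2091.

2091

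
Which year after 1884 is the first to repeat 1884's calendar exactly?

Two years share a calendar iff Jan 1 falls on the same weekday and both are leap or both are common. 1884: Jan 1 is Tuesday, leap year.
1885: Jan 1 Thursday, common
1886: Jan 1 Friday, common
1887: Jan 1 Saturday, common
1888: Jan 1 Sunday, leap
1889: Jan 1 Tuesday, common
1890: Jan 1 Wednesday, common
1891: Jan 1 Thursday, common
1892: Jan 1 Friday, leap
1893: Jan 1 Sunday, common
1894: Jan 1 Monday, common
1895: Jan 1 Tuesday, common
1896: Jan 1 Wednesday, leap
1897: Jan 1 Friday, common
1898: Jan 1 Saturday, common
1899: Jan 1 Sunday, common
1900: Jan 1 Monday, common
1901: Jan 1 Tuesday, common
1902: Jan 1 Wednesday, common
1903: Jan 1 Thursday, common
1904: Jan 1 Friday, leap
1905: Jan 1 Sunday, common
1906: Jan 1 Monday, common
1907: Jan 1 Tuesday, common
1908: Jan 1 Wednesday, leap
1909: Jan 1 Friday, common
1910: Jan 1 Saturday, common
1911: Jan 1 Sunday, common
1912: Jan 1 Monday, leap
1913: Jan 1 Wednesday, common
1914: Jan 1 Thursday, common
1915: Jan 1 Friday, common
1916: Jan 1 Saturday, leap
1917: Jan 1 Monday, common
1918: Jan 1 Tuesday, common
1919: Jan 1 Wednesday, common
1920: Jan 1 Thursday, leap
1921: Jan 1 Saturday, common
1922: Jan 1 Sunday, common
1923: Jan 1 Monday, common
1924: Jan 1 Tuesday, leap
1924 matches on both conditions.

1924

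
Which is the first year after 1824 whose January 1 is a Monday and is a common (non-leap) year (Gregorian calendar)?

Jan 1 advances by 2 weekdays after a leap year and by 1 after a common year.
1824: Jan 1 is Thursday (leap).
1825: Saturday
1826: Sunday
1827: Monday
1827 begins on a Monday and is a common year.

1827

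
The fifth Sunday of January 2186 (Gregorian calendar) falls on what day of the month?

January 1, 2186 is a Sunday, so the first Sunday is the 1st.
The fifth Sunday is 1 + 28 = 29.

29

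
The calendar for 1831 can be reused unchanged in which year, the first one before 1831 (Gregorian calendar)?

1825

Two years share a calendar iff Jan 1 falls on the same weekday and both are leap or both are common. 1831: Jan 1 is Saturday, common year.
1830: Jan 1 Friday, common
1829: Jan 1 Thursday, common
1828: Jan 1 Tuesday, leap
1827: Jan 1 Monday, common
1826: Jan 1 Sunday, common
1825: Jan 1 Saturday, common
1825 matches on both conditions.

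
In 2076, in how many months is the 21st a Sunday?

1

Check the 21st of each month of 2076: Jan 21: Tue, Feb 21: Fri, Mar 21: Sat, Apr 21: Tue, May 21: Thu, Jun 21: Sun, Jul 21: Tue, Aug 21: Fri, Sep 21: Mon, Oct 21: Wed, Nov 21: Sat, Dec 21: Mon.
Sunday occurs in June — 1 month.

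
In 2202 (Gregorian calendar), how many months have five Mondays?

A month of length L has five Mondays iff its first Monday is on day ≤ L−28 (so day 1–3 in a 31-day month, 1–2 in a 30-day month, day 1 in a leap February).
Checking each month of 2202: Jan starts Fri (31d); Feb starts Mon (28d); Mar starts Mon (31d) ✓; Apr starts Thu (30d); May starts Sat (31d) ✓; Jun starts Tue (30d); Jul starts Thu (31d); Aug starts Sun (31d) ✓; Sep starts Wed (30d); Oct starts Fri (31d); Nov starts Mon (30d) ✓; Dec starts Wed (31d).
Five-Monday months: March, May, August, November → 4.

4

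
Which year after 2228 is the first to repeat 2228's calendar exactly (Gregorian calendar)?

Two years share a calendar iff Jan 1 falls on the same weekday and both are leap or both are common. 2228: Jan 1 is Tuesday, leap year.
2229: Jan 1 Thursday, common
2230: Jan 1 Friday, common
2231: Jan 1 Saturday, common
2232: Jan 1 Sunday, leap
2233: Jan 1 Tuesday, common
2234: Jan 1 Wednesday, common
2235: Jan 1 Thursday, common
2236: Jan 1 Friday, leap
2237: Jan 1 Sunday, common
2238: Jan 1 Monday, common
2239: Jan 1 Tuesday, common
2240: Jan 1 Wednesday, leap
2241: Jan 1 Friday, common
2242: Jan 1 Saturday, common
2243: Jan 1 Sunday, common
2244: Jan 1 Monday, leap
2245: Jan 1 Wednesday, common
2246: Jan 1 Thursday, common
2247: Jan 1 Friday, common
2248: Jan 1 Saturday, leap
2249: Jan 1 Monday, common
2250: Jan 1 Tuesday, common
2251: Jan 1 Wednesday, common
2252: Jan 1 Thursday, leap
2253: Jan 1 Saturday, common
2254: Jan 1 Sunday, common
2255: Jan 1 Monday, common
2256: Jan 1 Tuesday, leap
2256 matches on both conditions.

2256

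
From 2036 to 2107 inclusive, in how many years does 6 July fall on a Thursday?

Track 6 July's weekday year by year (advancing +1, or +2 across a Feb 29):
  2036: Sun  2037: Mon (+1)  2038: Tue (+1)  2039: Wed (+1)  2040: Fri (+2)
  2041: Sat (+1)  2042: Sun (+1)  2043: Mon (+1)  2044: Wed (+2)  2045: Thu (+1) ✓
  2046: Fri (+1)  2047: Sat (+1)  2048: Mon (+2)  2049: Tue (+1)  … (44 more years) …
  2094: Tue (+1)  2095: Wed (+1)  2096: Fri (+2)  2097: Sat (+1)  2098: Sun (+1)
  2099: Mon (+1)  2100: Tue (+1)  2101: Wed (+1)  2102: Thu (+1) ✓  2103: Fri (+1)
  2104: Sun (+2)  2105: Mon (+1)  2106: Tue (+1)  2107: Wed (+1)
Thursday years: 2045, 2051, 2056, 2062, 2073, 2079, 2084, 2090, 2102 — 9 in total.

9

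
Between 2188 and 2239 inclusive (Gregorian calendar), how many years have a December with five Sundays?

December has 31 days; it has five Sundays when Sunday falls among the first (month-length − 28) days — i.e. when December 1 is one of Sunday/Saturday/Friday.
December 1 by year: 2188:Mon 2189:Tue 2190:Wed 2191:Thu 2192:Sat✓ 2193:Sun✓ 2194:Mon 2195:Tue 2196:Thu 2197:Fri✓ 2198:Sat✓ 2199:Sun✓ 2200:Mon 2201:Tue 2202:Wed …(22 more)… 2225:Thu 2226:Fri✓ 2227:Sat✓ 2228:Mon 2229:Tue 2230:Wed 2231:Thu 2232:Sat✓ 2233:Sun✓ 2234:Mon 2235:Tue 2236:Thu 2237:Fri✓ 2238:Sat✓ 2239:Sun✓
Years with five Sundays: 2192, 2193, 2197, 2198, 2199, 2204, 2205, 2209, 2210, 2211, 2215, 2216, 2220, 2221, 2222, 2226, 2227, 2232, 2233, 2237, 2238, 2239 → 22.

22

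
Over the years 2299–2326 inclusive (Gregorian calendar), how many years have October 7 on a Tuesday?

Track October 7's weekday year by year (advancing +1, or +2 across a Feb 29):
  2299: Sat  2300: Sun (+1)  2301: Mon (+1)  2302: Tue (+1) ✓  2303: Wed (+1)
  2304: Fri (+2)  2305: Sat (+1)  2306: Sun (+1)  2307: Mon (+1)  2308: Wed (+2)
  2309: Thu (+1)  2310: Fri (+1)  2311: Sat (+1)  2312: Mon (+2)  2313: Tue (+1) ✓
  2314: Wed (+1)  2315: Thu (+1)  2316: Sat (+2)  2317: Sun (+1)  2318: Mon (+1)
  2319: Tue (+1) ✓  2320: Thu (+2)  2321: Fri (+1)  2322: Sat (+1)  2323: Sun (+1)
  2324: Tue (+2) ✓  2325: Wed (+1)  2326: Thu (+1)
Tuesday years: 2302, 2313, 2319, 2324 — 4 in total.

4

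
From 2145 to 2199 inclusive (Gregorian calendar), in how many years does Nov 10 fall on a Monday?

8

Track Nov 10's weekday year by year (advancing +1, or +2 across a Feb 29):
  2145: Wed  2146: Thu (+1)  2147: Fri (+1)  2148: Sun (+2)  2149: Mon (+1) ✓
  2150: Tue (+1)  2151: Wed (+1)  2152: Fri (+2)  2153: Sat (+1)  2154: Sun (+1)
  2155: Mon (+1) ✓  2156: Wed (+2)  2157: Thu (+1)  2158: Fri (+1)  … (27 more years) …
  2186: Fri (+1)  2187: Sat (+1)  2188: Mon (+2) ✓  2189: Tue (+1)  2190: Wed (+1)
  2191: Thu (+1)  2192: Sat (+2)  2193: Sun (+1)  2194: Mon (+1) ✓  2195: Tue (+1)
  2196: Thu (+2)  2197: Fri (+1)  2198: Sat (+1)  2199: Sun (+1)
Monday years: 2149, 2155, 2160, 2166, 2177, 2183, 2188, 2194 — 8 in total.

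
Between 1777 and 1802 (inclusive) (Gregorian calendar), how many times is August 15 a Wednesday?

4

Track August 15's weekday year by year (advancing +1, or +2 across a Feb 29):
  1777: Fri  1778: Sat (+1)  1779: Sun (+1)  1780: Tue (+2)  1781: Wed (+1) ✓
  1782: Thu (+1)  1783: Fri (+1)  1784: Sun (+2)  1785: Mon (+1)  1786: Tue (+1)
  1787: Wed (+1) ✓  1788: Fri (+2)  1789: Sat (+1)  1790: Sun (+1)  1791: Mon (+1)
  1792: Wed (+2) ✓  1793: Thu (+1)  1794: Fri (+1)  1795: Sat (+1)  1796: Mon (+2)
  1797: Tue (+1)  1798: Wed (+1) ✓  1799: Thu (+1)  1800: Fri (+1)  1801: Sat (+1)
  1802: Sun (+1)
Wednesday years: 1781, 1787, 1792, 1798 — 4 in total.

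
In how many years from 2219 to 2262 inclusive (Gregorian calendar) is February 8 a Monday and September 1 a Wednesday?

Check each year's weekday for February 8 and September 1:
  2219: Mon/Wed ✓  2220: Tue/Fri  2221: Thu/Sat  2222: Fri/Sun  2223: Sat/Mon  2224: Sun/Wed  2225: Tue/Thu  2226: Wed/Fri  2227: Thu/Sat  2228: Fri/Mon  2229: Sun/Tue  2230: Mon/Wed ✓  2231: Tue/Thu  2232: Wed/Sat  …(16 more)…  2249: Thu/Sat  2250: Fri/Sun  2251: Sat/Mon  2252: Sun/Wed  2253: Tue/Thu  2254: Wed/Fri  2255: Thu/Sat  2256: Fri/Mon  2257: Sun/Tue  2258: Mon/Wed ✓  2259: Tue/Thu  2260: Wed/Sat  2261: Fri/Sun  2262: Sat/Mon
Both conditions hold in: 2219, 2230, 2241, 2247, 2258 — 5.

5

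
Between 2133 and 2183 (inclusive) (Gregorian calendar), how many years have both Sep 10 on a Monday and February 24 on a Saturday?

5

Check each year's weekday for Sep 10 and February 24:
  2133: Thu/Tue  2134: Fri/Wed  2135: Sat/Thu  2136: Mon/Fri  2137: Tue/Sun  2138: Wed/Mon  2139: Thu/Tue  2140: Sat/Wed  2141: Sun/Fri  2142: Mon/Sat ✓  2143: Tue/Sun  2144: Thu/Mon  2145: Fri/Wed  2146: Sat/Thu  …(23 more)…  2170: Mon/Sat ✓  2171: Tue/Sun  2172: Thu/Mon  2173: Fri/Wed  2174: Sat/Thu  2175: Sun/Fri  2176: Tue/Sat  2177: Wed/Mon  2178: Thu/Tue  2179: Fri/Wed  2180: Sun/Thu  2181: Mon/Sat ✓  2182: Tue/Sun  2183: Wed/Mon
Both conditions hold in: 2142, 2153, 2159, 2170, 2181 — 5.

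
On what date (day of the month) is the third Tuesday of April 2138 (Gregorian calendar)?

15

April 1, 2138 is a Tuesday, so the first Tuesday is the 1st.
The third Tuesday is 1 + 14 = 15.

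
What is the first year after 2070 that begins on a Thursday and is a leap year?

Jan 1 advances by 2 weekdays after a leap year and by 1 after a common year.
2070: Jan 1 is Wednesday.
2071: Thursday
2072: Friday (leap)
2073: Sunday
2074: Monday
2075: Tuesday
2076: Wednesday (leap)
2077: Friday
2078: Saturday
2079: Sunday
2080: Monday (leap)
2081: Wednesday
2082: Thursday
2083: Friday
2084: Saturday (leap)
2085: Monday
2086: Tuesday
2087: Wednesday
2088: Thursday (leap)
2088 begins on a Thursday and is a leap year.

2088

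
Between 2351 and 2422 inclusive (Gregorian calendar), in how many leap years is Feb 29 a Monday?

3

Leap years in 2351–2422: 18 of them.
Feb 29 weekday advances by 5 (mod 7) from one leap year to the next four years later (or differs when a century non-leap intervenes).
Leap-day weekdays: 2352:Fri 2356:Wed 2360:Mon✓ 2364:Sat 2368:Thu 2372:Tue 2376:Sun 2380:Fri 2384:Wed 2388:Mon✓ 2392:Sat 2396:Thu 2400:Tue 2404:Sun 2408:Fri 2412:Wed 2416:Mon✓ 2420:Sat
Monday: 2360, 2388, 2416 → 3.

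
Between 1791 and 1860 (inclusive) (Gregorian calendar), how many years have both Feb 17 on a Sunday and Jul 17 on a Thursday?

2

Check each year's weekday for Feb 17 and Jul 17:
  1791: Thu/Sun  1792: Fri/Tue  1793: Sun/Wed  1794: Mon/Thu  1795: Tue/Fri  1796: Wed/Sun  1797: Fri/Mon  1798: Sat/Tue  1799: Sun/Wed  1800: Mon/Thu  1801: Tue/Fri  1802: Wed/Sat  1803: Thu/Sun  1804: Fri/Tue  …(42 more)…  1847: Wed/Sat  1848: Thu/Mon  1849: Sat/Tue  1850: Sun/Wed  1851: Mon/Thu  1852: Tue/Sat  1853: Thu/Sun  1854: Fri/Mon  1855: Sat/Tue  1856: Sun/Thu ✓  1857: Tue/Fri  1858: Wed/Sat  1859: Thu/Sun  1860: Fri/Tue
Both conditions hold in: 1828, 1856 — 2.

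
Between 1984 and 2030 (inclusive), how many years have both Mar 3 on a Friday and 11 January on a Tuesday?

Check each year's weekday for Mar 3 and 11 January:
  1984: Sat/Wed  1985: Sun/Fri  1986: Mon/Sat  1987: Tue/Sun  1988: Thu/Mon  1989: Fri/Wed  1990: Sat/Thu  1991: Sun/Fri  1992: Tue/Sat  1993: Wed/Mon  1994: Thu/Tue  1995: Fri/Wed  1996: Sun/Thu  1997: Mon/Sat  …(19 more)…  2017: Fri/Wed  2018: Sat/Thu  2019: Sun/Fri  2020: Tue/Sat  2021: Wed/Mon  2022: Thu/Tue  2023: Fri/Wed  2024: Sun/Thu  2025: Mon/Sat  2026: Tue/Sun  2027: Wed/Mon  2028: Fri/Tue ✓  2029: Sat/Thu  2030: Sun/Fri
Both conditions hold in: 2000, 2028 — 2.

2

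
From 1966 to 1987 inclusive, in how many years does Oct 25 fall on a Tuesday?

Track Oct 25's weekday year by year (advancing +1, or +2 across a Feb 29):
  1966: Tue ✓  1967: Wed (+1)  1968: Fri (+2)  1969: Sat (+1)  1970: Sun (+1)
  1971: Mon (+1)  1972: Wed (+2)  1973: Thu (+1)  1974: Fri (+1)  1975: Sat (+1)
  1976: Mon (+2)  1977: Tue (+1) ✓  1978: Wed (+1)  1979: Thu (+1)  1980: Sat (+2)
  1981: Sun (+1)  1982: Mon (+1)  1983: Tue (+1) ✓  1984: Thu (+2)  1985: Fri (+1)
  1986: Sat (+1)  1987: Sun (+1)
Tuesday years: 1966, 1977, 1983 — 3 in total.

3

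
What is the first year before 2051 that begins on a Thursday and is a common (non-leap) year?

2043

Jan 1 advances by 2 weekdays after a leap year and by 1 after a common year.
2051: Jan 1 is Sunday.
2050: Saturday
2049: Friday
2048: Wednesday (leap)
2047: Tuesday
2046: Monday
2045: Sunday
2044: Friday (leap)
2043: Thursday
2043 begins on a Thursday and is a common year.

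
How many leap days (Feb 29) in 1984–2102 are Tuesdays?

4

Leap years in 1984–2102: 29 of them.
Feb 29 weekday advances by 5 (mod 7) from one leap year to the next four years later (or differs when a century non-leap intervenes).
Leap-day weekdays: 1984:Wed 1988:Mon 1992:Sat 1996:Thu 2000:Tue✓ 2004:Sun 2008:Fri 2012:Wed 2016:Mon 2020:Sat 2024:Thu 2028:Tue✓ 2032:Sun …(3 more)… 2048:Sat 2052:Thu 2056:Tue✓ 2060:Sun 2064:Fri 2068:Wed 2072:Mon 2076:Sat 2080:Thu 2084:Tue✓ 2088:Sun 2092:Fri 2096:Wed
Tuesday: 2000, 2028, 2056, 2084 → 4.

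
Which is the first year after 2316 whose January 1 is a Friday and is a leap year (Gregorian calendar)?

2332

Jan 1 advances by 2 weekdays after a leap year and by 1 after a common year.
2316: Jan 1 is Saturday (leap).
2317: Monday
2318: Tuesday
2319: Wednesday
2320: Thursday (leap)
2321: Saturday
2322: Sunday
2323: Monday
2324: Tuesday (leap)
2325: Thursday
2326: Friday
2327: Saturday
2328: Sunday (leap)
2329: Tuesday
2330: Wednesday
2331: Thursday
2332: Friday (leap)
2332 begins on a Friday and is a leap year.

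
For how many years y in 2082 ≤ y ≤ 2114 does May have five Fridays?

13

May has 31 days; it has five Fridays when Friday falls among the first (month-length − 28) days — i.e. when May 1 is one of Friday/Thursday/Wednesday.
May 1 by year: 2082:Fri✓ 2083:Sat 2084:Mon 2085:Tue 2086:Wed✓ 2087:Thu✓ 2088:Sat 2089:Sun 2090:Mon 2091:Tue 2092:Thu✓ 2093:Fri✓ 2094:Sat 2095:Sun 2096:Tue …(3 more)… 2100:Sat 2101:Sun 2102:Mon 2103:Tue 2104:Thu✓ 2105:Fri✓ 2106:Sat 2107:Sun 2108:Tue 2109:Wed✓ 2110:Thu✓ 2111:Fri✓ 2112:Sun 2113:Mon 2114:Tue
Years with five Fridays: 2082, 2086, 2087, 2092, 2093, 2097, 2098, 2099, 2104, 2105, 2109, 2110, 2111 → 13.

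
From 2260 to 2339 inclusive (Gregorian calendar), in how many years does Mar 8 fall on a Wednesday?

Track Mar 8's weekday year by year (advancing +1, or +2 across a Feb 29):
  2260: Thu  2261: Fri (+1)  2262: Sat (+1)  2263: Sun (+1)  2264: Tue (+2)
  2265: Wed (+1) ✓  2266: Thu (+1)  2267: Fri (+1)  2268: Sun (+2)  2269: Mon (+1)
  2270: Tue (+1)  2271: Wed (+1) ✓  2272: Fri (+2)  2273: Sat (+1)  … (52 more years) …
  2326: Mon (+1)  2327: Tue (+1)  2328: Thu (+2)  2329: Fri (+1)  2330: Sat (+1)
  2331: Sun (+1)  2332: Tue (+2)  2333: Wed (+1) ✓  2334: Thu (+1)  2335: Fri (+1)
  2336: Sun (+2)  2337: Mon (+1)  2338: Tue (+1)  2339: Wed (+1) ✓
Wednesday years: 2265, 2271, 2276, 2282, 2293, 2299, 2305, 2311, 2316, 2322, 2333, 2339 — 12 in total.

12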